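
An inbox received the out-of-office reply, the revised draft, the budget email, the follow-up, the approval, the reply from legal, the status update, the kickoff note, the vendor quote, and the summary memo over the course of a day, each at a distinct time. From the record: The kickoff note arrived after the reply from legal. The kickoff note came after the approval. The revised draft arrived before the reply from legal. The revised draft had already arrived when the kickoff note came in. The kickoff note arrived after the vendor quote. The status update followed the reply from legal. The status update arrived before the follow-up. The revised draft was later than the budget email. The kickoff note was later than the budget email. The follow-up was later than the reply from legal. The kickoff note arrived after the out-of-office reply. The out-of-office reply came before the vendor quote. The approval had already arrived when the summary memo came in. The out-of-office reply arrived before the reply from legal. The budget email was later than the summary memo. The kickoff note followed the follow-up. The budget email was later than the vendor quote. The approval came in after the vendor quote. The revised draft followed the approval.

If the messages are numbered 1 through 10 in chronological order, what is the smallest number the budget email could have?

5

The approval, the out-of-office reply, the summary memo, and the vendor quote must all come before the budget email — 4 forced predecessors.
Nothing else is forced ahead of the budget email, so its earliest slot is position 4 + 1 = 5.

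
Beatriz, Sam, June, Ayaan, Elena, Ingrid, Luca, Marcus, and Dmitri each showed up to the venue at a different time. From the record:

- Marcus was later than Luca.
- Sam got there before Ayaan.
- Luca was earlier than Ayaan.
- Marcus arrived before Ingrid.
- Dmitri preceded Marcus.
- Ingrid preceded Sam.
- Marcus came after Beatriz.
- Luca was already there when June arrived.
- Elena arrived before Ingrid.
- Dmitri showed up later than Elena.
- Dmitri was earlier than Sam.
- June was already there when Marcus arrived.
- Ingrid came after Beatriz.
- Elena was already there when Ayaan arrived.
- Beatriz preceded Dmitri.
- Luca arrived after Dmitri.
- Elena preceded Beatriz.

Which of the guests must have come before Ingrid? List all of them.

Beatriz, Dmitri, Elena, June, Luca, Marcus

Directly stated before Ingrid: Beatriz, Elena, and Marcus.
Dmitri reaches Ingrid via Dmitri → Marcus → Ingrid.
June reaches Ingrid via June → Marcus → Ingrid.
Luca reaches Ingrid via Luca → Marcus → Ingrid.
No chain forces Ayaan (or any of the others) ahead of Ingrid.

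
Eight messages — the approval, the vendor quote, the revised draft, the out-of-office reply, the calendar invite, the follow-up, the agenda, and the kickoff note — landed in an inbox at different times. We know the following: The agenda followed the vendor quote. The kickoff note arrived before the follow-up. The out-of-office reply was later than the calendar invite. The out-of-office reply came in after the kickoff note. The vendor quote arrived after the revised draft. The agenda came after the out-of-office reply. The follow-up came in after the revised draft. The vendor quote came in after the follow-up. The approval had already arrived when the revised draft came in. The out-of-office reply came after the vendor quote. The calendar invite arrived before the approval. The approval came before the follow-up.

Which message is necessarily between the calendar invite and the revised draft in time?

Tracing the constraints gives the calendar invite → the approval → the revised draft, so the approval sits after the calendar invite and before the revised draft.
No other message is forced both after the calendar invite and before the revised draft.

the approval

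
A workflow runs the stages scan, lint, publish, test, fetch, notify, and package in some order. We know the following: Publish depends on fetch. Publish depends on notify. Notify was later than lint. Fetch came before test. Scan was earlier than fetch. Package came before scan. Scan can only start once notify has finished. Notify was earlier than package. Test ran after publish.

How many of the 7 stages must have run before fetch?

Directly stated before fetch: scan.
Lint reaches fetch via lint → notify → scan → fetch.
Notify reaches fetch via notify → scan → fetch.
Package reaches fetch via package → scan → fetch.
No chain forces test (or any of the others) ahead of fetch.
That's lint, notify, package, and scan — 4 in all.

4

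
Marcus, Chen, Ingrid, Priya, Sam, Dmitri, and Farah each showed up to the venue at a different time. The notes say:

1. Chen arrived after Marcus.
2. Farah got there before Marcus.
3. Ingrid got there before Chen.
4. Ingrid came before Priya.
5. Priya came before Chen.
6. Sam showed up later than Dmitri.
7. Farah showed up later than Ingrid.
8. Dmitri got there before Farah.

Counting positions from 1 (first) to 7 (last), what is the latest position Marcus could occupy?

Marcus must come before Chen — 1 guest forced after them.
Everything else can be placed before Marcus in some valid order, so Marcus can sit as late as position 7 − 1 = 6.

6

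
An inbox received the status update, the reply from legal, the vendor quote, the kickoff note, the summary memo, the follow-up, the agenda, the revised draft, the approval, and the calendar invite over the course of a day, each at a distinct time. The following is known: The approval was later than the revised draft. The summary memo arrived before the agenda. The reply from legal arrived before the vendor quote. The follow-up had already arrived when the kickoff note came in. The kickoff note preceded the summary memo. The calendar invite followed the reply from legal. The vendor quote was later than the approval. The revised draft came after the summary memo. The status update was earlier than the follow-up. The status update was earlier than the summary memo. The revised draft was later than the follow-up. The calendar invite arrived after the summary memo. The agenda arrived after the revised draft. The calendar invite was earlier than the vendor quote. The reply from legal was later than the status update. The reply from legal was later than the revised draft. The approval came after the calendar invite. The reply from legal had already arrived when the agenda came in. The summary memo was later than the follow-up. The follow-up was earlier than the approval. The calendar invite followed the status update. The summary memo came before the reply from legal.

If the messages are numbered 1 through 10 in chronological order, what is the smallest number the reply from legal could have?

The follow-up, the kickoff note, the revised draft, the status update, and the summary memo must all come before the reply from legal — 5 forced predecessors.
Nothing else is forced ahead of the reply from legal, so its earliest slot is position 5 + 1 = 6.

6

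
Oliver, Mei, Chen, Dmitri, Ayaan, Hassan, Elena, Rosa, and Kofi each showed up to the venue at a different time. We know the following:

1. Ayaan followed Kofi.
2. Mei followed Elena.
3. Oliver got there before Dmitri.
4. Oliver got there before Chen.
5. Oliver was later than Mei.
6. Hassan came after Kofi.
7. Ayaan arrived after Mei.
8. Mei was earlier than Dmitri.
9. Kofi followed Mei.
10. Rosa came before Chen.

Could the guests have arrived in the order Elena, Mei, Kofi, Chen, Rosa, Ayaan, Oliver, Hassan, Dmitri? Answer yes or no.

The constraints require Rosa before Chen, but in the proposed sequence Chen appears ahead of Rosa. That one violation is enough.

no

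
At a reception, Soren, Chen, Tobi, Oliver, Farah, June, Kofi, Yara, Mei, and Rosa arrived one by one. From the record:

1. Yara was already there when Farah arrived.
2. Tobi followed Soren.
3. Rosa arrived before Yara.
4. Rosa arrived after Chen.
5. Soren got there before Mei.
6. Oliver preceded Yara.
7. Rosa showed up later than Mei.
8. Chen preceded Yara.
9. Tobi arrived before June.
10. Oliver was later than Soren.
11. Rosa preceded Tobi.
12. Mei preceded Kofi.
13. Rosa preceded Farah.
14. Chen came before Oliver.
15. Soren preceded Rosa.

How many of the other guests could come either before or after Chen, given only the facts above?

3

Forced after Chen: Farah, June, Oliver, Rosa, Tobi, and Yara.
That leaves Kofi, Mei, and Soren with no forced order relative to Chen — 3.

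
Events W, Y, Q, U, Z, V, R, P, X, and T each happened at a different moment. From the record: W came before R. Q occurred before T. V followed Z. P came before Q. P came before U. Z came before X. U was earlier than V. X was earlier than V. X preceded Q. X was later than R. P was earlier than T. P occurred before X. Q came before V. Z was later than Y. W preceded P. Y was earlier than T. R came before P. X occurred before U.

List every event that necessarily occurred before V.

Directly stated before V: Q, U, X, and Z.
P reaches V via P → X → V.
R reaches V via R → X → V.
W reaches V via W → P → X → V.
Likewise Y reaches V by chaining the stated constraints.
No chain forces T ahead of V.

P, Q, R, U, W, X, Y, Z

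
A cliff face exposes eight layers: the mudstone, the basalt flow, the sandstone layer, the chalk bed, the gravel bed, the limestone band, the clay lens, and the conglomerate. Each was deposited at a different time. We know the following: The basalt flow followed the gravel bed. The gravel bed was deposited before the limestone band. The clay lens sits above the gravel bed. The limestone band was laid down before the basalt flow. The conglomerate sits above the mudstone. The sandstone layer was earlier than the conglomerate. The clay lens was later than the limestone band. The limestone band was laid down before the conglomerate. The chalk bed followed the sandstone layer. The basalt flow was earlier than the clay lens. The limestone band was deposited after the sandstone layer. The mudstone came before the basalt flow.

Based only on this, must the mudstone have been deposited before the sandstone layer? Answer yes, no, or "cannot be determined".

No chain of stated constraints runs from the mudstone to the sandstone layer, and none runs from the sandstone layer to the mudstone either.
So the relative order of the mudstone and the sandstone layer is not fixed by the given facts.

cannot be determined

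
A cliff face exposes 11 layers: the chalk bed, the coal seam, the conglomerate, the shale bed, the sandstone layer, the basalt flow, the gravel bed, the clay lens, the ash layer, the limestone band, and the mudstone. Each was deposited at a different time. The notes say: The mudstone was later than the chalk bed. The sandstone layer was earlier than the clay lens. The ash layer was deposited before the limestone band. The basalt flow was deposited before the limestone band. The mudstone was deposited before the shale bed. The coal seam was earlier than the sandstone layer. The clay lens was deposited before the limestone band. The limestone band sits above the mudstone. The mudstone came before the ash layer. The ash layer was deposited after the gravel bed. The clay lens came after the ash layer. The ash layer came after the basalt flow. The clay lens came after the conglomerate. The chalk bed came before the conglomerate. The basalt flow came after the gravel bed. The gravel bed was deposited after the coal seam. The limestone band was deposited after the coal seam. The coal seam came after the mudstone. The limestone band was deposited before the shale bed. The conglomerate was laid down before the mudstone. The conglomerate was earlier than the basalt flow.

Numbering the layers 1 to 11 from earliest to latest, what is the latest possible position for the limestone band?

10

The limestone band must come before the shale bed — 1 layer forced after it.
Everything else can be placed before the limestone band in some valid order, so the limestone band can sit as late as position 11 − 1 = 10.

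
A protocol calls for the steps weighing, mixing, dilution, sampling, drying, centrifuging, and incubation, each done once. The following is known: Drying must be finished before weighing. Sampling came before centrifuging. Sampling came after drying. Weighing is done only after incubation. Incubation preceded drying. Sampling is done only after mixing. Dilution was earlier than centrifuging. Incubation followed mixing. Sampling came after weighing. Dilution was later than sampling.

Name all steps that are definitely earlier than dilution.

drying, incubation, mixing, sampling, weighing

Directly stated before dilution: sampling.
Drying reaches dilution via drying → sampling → dilution.
Incubation reaches dilution via incubation → weighing → sampling → dilution.
Mixing reaches dilution via mixing → sampling → dilution.
Likewise weighing reaches dilution by chaining the stated constraints.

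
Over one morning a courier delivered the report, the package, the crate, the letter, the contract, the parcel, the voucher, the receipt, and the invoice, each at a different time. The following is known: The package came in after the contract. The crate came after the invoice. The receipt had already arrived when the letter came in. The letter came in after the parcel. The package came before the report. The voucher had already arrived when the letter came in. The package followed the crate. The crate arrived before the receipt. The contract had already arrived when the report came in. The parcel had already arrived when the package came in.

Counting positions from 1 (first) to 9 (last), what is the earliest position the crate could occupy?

The invoice must come before the crate — 1 forced predecessor.
Nothing else is forced ahead of the crate, so its earliest slot is position 1 + 1 = 2.

2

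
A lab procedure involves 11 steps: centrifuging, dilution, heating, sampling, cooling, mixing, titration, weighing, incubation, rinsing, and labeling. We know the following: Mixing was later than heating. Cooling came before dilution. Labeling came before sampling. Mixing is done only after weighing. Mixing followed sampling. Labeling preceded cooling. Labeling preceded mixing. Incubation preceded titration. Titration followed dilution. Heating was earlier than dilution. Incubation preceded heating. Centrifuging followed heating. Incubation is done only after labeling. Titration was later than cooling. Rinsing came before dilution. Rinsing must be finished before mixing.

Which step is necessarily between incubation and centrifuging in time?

heating

Tracing the constraints gives incubation → heating → centrifuging, so heating sits after incubation and before centrifuging.
No other step is forced both after incubation and before centrifuging.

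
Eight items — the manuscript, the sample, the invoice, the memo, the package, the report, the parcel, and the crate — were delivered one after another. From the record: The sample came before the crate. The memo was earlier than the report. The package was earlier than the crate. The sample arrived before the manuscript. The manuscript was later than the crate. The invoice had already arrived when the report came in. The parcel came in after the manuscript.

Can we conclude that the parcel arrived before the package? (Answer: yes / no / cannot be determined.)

Tracing the constraints gives the package → the crate → the manuscript → the parcel, so the package must come before the parcel.
That means the parcel cannot be before the package.

no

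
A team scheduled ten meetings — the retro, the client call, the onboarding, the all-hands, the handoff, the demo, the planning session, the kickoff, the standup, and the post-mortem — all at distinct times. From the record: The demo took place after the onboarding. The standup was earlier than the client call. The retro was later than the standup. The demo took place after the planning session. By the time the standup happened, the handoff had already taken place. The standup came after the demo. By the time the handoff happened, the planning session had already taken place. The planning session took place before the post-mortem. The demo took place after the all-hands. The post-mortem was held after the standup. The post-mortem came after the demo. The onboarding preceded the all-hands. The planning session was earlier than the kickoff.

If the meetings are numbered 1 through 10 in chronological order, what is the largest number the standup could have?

7

The standup must come before the client call, the post-mortem, and the retro — 3 meetings forced after it.
Everything else can be placed before the standup in some valid order, so the standup can sit as late as position 10 − 3 = 7.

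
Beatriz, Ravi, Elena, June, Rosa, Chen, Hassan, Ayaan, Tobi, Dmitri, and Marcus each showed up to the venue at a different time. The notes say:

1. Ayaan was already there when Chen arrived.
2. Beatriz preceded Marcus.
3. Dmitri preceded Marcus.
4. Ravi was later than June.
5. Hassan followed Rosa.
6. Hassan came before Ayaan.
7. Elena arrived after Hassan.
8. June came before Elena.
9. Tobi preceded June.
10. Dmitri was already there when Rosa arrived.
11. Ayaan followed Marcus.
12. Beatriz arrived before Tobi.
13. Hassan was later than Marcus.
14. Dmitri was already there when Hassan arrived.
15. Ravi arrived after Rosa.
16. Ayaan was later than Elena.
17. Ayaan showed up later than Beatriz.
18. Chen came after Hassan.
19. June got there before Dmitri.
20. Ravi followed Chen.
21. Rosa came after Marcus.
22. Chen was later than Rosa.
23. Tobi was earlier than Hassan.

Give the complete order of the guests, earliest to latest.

The constraints fix every adjacent pair, so only one ordering works:
Beatriz → Tobi → June → Dmitri → Marcus → Rosa → Hassan → Elena → Ayaan → Chen → Ravi.

Beatriz, Tobi, June, Dmitri, Marcus, Rosa, Hassan, Elena, Ayaan, Chen, Ravi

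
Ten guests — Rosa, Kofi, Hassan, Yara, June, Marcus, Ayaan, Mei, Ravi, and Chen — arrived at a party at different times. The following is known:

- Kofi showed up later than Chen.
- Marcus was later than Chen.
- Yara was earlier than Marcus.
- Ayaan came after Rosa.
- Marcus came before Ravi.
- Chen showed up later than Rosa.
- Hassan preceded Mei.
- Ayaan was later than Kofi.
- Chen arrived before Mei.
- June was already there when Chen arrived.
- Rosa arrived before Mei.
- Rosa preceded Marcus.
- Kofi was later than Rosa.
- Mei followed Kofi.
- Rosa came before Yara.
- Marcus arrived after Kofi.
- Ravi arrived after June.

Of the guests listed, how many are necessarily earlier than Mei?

Directly stated before Mei: Chen, Hassan, Kofi, and Rosa.
June reaches Mei via June → Chen → Mei.
No chain forces Ravi (or any of the others) ahead of Mei.
That's Chen, Hassan, June, Kofi, and Rosa — 5 in all.

5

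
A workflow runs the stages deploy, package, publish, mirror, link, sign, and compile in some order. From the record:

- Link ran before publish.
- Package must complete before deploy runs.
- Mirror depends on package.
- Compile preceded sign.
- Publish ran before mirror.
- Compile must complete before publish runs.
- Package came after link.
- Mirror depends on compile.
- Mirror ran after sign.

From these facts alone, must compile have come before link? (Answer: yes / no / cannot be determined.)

cannot be determined

No chain of stated constraints runs from compile to link, and none runs from link to compile either.
So the relative order of compile and link is not fixed by the given facts.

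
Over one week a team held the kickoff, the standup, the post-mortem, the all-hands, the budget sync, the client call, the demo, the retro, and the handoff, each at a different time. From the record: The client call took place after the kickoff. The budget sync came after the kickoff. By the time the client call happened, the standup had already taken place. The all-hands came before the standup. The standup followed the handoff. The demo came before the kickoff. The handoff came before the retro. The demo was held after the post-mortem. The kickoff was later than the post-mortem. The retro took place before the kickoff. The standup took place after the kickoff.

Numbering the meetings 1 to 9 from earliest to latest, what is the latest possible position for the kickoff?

6

The kickoff must come before the budget sync, the client call, and the standup — 3 meetings forced after it.
Everything else can be placed before the kickoff in some valid order, so the kickoff can sit as late as position 9 − 3 = 6.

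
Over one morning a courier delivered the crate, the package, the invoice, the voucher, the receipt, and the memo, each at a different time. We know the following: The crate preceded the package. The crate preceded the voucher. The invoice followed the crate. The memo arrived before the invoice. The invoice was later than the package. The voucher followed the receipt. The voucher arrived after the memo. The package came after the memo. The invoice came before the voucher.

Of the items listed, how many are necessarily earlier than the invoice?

Directly stated before the invoice: the crate, the memo, and the package.
That's the crate, the memo, and the package — 3 in all.

3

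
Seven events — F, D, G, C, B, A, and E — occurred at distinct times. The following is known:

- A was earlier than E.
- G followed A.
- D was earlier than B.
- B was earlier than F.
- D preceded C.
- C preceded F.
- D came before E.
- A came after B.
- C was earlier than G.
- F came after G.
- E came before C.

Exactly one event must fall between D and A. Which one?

B

Tracing the constraints gives D → B → A, so B sits after D and before A.
No other event is forced both after D and before A.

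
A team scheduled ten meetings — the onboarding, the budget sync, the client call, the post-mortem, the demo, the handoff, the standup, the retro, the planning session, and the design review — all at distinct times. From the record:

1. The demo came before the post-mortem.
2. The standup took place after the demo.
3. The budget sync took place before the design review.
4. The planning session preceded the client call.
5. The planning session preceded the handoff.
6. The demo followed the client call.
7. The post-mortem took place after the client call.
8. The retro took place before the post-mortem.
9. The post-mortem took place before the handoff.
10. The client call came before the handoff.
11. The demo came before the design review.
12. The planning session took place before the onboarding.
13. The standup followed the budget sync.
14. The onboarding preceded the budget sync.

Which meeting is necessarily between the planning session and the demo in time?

the client call

Tracing the constraints gives the planning session → the client call → the demo, so the client call sits after the planning session and before the demo.
No other meeting is forced both after the planning session and before the demo.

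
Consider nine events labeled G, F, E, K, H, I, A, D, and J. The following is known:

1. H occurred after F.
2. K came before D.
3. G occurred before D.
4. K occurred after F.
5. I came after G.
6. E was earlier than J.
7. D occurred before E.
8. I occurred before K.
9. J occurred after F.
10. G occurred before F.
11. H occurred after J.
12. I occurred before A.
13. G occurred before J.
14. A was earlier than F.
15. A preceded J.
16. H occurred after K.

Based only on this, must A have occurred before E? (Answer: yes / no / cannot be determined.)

Chain the constraints: A → F → K → D → E. Each link is directly stated, so A comes before E.

yes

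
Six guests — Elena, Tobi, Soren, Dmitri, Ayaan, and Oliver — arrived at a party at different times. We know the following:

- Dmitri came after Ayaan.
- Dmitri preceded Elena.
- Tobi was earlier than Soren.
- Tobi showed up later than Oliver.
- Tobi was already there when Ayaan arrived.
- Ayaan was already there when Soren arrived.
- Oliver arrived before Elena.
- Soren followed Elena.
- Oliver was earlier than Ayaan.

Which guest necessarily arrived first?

Oliver has a chain of constraints placing them before every other guest, so Oliver must be first.

Oliver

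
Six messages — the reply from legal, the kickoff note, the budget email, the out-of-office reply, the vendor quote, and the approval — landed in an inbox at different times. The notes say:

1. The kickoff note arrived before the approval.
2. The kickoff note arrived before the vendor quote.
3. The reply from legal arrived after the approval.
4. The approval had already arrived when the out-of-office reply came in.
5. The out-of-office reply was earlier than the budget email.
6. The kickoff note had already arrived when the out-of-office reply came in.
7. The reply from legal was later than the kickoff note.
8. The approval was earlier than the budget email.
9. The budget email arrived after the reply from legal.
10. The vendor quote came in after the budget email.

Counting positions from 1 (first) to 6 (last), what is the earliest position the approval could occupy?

The kickoff note must come before the approval — 1 forced predecessor.
Nothing else is forced ahead of the approval, so its earliest slot is position 1 + 1 = 2.

2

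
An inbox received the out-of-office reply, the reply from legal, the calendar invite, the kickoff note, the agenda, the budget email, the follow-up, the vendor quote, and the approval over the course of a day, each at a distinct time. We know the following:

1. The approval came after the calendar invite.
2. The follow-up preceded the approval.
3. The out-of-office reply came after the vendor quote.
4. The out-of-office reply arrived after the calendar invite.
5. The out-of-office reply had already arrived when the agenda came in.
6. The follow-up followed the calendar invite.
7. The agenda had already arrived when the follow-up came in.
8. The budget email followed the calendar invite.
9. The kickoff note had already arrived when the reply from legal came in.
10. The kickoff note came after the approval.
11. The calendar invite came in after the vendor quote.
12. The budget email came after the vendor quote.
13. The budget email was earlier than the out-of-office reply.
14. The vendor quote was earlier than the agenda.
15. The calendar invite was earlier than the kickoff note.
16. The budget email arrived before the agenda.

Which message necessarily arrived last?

the reply from legal

Every other message has a chain of constraints placing it before the reply from legal, so the reply from legal is last.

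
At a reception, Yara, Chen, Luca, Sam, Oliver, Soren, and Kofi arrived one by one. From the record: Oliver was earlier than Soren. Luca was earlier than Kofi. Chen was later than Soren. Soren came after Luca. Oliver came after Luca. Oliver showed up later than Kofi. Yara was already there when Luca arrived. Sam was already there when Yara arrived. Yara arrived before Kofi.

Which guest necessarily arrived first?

Sam has a chain of constraints placing them before every other guest, so Sam must be first.

Sam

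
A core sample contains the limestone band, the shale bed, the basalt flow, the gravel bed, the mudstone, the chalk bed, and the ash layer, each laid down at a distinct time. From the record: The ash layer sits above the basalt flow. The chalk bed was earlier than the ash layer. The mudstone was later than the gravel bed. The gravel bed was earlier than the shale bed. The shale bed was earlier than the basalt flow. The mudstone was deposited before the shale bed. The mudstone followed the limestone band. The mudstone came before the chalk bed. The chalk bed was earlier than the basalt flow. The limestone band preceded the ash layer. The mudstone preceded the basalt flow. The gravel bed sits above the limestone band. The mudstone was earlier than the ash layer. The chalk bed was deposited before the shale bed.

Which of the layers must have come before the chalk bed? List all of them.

Directly stated before the chalk bed: the mudstone.
The gravel bed reaches the chalk bed via the gravel bed → the mudstone → the chalk bed.
The limestone band reaches the chalk bed via the limestone band → the mudstone → the chalk bed.

the gravel bed, the limestone band, the mudstone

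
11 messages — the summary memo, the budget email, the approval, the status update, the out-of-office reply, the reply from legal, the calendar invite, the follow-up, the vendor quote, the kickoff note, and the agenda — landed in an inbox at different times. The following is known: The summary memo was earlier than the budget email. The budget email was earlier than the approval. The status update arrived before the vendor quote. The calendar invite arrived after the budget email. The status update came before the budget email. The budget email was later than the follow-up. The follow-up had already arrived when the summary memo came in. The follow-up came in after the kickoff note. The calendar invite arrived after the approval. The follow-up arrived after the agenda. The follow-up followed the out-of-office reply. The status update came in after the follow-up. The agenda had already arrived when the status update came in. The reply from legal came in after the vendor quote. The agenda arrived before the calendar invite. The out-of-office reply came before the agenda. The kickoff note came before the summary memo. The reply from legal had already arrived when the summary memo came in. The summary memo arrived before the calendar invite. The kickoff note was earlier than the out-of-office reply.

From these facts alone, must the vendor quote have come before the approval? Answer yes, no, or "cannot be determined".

yes

Chain the constraints: the vendor quote → the reply from legal → the summary memo → the budget email → the approval. Each link is directly stated, so the vendor quote comes before the approval.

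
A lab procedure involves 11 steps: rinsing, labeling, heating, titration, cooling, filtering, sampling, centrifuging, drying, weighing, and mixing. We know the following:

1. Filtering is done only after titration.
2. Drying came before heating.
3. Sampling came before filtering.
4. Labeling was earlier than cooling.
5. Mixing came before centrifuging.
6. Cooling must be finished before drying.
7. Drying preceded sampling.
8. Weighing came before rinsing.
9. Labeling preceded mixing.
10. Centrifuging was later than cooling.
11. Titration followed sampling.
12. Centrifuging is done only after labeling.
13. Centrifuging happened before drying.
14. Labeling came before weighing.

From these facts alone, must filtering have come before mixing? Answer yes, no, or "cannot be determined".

Tracing the constraints gives mixing → centrifuging → drying → sampling → filtering, so mixing must come before filtering.
That means filtering cannot be before mixing.

no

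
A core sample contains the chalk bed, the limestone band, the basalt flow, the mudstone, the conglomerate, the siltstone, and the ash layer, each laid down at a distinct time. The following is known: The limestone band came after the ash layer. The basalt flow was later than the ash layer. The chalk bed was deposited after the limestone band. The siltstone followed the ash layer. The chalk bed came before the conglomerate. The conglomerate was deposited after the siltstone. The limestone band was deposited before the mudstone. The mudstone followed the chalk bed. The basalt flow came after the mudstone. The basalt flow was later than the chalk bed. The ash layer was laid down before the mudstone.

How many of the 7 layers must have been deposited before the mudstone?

Directly stated before the mudstone: the ash layer, the chalk bed, and the limestone band.
No chain forces the basalt flow (or any of the others) ahead of the mudstone.
That's the ash layer, the chalk bed, and the limestone band — 3 in all.

3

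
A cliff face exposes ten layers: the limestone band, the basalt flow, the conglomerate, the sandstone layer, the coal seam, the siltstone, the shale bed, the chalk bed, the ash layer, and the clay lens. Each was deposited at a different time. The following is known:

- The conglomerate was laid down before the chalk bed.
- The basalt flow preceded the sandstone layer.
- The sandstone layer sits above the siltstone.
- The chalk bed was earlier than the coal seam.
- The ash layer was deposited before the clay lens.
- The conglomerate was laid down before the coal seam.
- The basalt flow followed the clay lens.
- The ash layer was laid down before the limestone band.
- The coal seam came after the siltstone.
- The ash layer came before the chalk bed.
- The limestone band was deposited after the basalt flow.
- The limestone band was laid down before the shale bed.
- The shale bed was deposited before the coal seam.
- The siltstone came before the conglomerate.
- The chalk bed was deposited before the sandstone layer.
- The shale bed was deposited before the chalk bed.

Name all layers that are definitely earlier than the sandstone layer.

the ash layer, the basalt flow, the chalk bed, the clay lens, the conglomerate, the limestone band, the shale bed, the siltstone

Directly stated before the sandstone layer: the basalt flow, the chalk bed, and the siltstone.
The ash layer reaches the sandstone layer via the ash layer → the chalk bed → the sandstone layer.
The clay lens reaches the sandstone layer via the clay lens → the basalt flow → the sandstone layer.
The conglomerate reaches the sandstone layer via the conglomerate → the chalk bed → the sandstone layer.
Likewise the limestone band and the shale bed each reach the sandstone layer by chaining the stated constraints.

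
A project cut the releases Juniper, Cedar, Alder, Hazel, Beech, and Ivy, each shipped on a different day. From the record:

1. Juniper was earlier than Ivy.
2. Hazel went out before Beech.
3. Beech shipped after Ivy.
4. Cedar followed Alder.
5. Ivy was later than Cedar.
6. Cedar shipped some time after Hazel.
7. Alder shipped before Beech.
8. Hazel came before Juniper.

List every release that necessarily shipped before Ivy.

Directly stated before Ivy: Cedar and Juniper.
Alder reaches Ivy via Alder → Cedar → Ivy.
Hazel reaches Ivy via Hazel → Cedar → Ivy.
No chain forces Beech ahead of Ivy.

Alder, Cedar, Hazel, Juniper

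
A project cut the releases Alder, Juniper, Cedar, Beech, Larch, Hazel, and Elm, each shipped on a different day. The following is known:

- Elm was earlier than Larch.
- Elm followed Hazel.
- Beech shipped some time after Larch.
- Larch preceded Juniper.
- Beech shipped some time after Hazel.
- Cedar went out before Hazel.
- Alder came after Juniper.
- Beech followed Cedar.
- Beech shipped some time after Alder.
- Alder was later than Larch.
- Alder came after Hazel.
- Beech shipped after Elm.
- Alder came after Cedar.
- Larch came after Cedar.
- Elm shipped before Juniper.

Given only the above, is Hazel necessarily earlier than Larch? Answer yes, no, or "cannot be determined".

yes

Chain the constraints: Hazel → Elm → Larch. Each link is directly stated, so Hazel comes before Larch.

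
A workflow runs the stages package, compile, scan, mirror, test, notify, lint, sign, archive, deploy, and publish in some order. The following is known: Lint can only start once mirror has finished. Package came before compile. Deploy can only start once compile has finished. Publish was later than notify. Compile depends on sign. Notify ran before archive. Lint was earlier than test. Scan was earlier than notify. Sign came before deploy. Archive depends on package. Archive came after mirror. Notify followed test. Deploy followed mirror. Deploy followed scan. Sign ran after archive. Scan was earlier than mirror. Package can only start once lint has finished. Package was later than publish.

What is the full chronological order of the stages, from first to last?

scan, mirror, lint, test, notify, publish, package, archive, sign, compile, deploy

The constraints fix every adjacent pair, so only one ordering works:
scan → mirror → lint → test → notify → publish → package → archive → sign → compile → deploy.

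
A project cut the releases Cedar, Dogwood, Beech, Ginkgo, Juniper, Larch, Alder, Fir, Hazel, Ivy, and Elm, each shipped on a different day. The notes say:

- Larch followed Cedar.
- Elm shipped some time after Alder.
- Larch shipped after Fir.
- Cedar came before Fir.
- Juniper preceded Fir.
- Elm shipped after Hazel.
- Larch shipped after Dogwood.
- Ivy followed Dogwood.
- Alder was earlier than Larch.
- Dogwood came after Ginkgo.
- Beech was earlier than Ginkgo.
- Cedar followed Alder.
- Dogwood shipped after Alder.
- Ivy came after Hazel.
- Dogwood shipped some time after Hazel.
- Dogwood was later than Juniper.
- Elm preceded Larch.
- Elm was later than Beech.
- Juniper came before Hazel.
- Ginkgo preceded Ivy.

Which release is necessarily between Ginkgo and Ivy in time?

Dogwood

Tracing the constraints gives Ginkgo → Dogwood → Ivy, so Dogwood sits after Ginkgo and before Ivy.
No other release is forced both after Ginkgo and before Ivy.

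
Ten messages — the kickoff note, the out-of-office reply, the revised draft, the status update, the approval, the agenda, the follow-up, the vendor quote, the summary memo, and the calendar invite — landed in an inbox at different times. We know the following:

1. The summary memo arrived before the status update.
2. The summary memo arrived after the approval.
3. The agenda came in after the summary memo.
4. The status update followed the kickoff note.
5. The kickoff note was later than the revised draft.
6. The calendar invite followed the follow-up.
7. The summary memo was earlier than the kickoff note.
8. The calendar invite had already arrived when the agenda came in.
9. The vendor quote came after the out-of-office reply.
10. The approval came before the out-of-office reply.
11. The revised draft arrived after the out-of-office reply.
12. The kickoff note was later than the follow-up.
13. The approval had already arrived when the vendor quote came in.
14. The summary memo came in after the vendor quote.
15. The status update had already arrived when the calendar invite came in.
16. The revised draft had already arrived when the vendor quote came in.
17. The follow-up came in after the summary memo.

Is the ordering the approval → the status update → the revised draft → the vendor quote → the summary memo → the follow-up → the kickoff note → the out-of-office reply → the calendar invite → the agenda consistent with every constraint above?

no

The constraints require the out-of-office reply before the revised draft, but in the proposed sequence the revised draft appears ahead of the out-of-office reply. That one violation is enough.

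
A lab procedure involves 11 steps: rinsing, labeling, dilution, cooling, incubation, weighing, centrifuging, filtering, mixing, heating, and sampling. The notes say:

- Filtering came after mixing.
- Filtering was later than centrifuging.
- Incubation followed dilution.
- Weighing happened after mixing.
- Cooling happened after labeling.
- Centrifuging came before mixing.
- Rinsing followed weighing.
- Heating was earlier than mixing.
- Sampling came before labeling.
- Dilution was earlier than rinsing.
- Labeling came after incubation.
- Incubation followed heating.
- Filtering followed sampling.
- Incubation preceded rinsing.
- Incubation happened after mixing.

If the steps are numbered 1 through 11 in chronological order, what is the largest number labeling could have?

10

Labeling must come before cooling — 1 step forced after it.
Everything else can be placed before labeling in some valid order, so labeling can sit as late as position 11 − 1 = 10.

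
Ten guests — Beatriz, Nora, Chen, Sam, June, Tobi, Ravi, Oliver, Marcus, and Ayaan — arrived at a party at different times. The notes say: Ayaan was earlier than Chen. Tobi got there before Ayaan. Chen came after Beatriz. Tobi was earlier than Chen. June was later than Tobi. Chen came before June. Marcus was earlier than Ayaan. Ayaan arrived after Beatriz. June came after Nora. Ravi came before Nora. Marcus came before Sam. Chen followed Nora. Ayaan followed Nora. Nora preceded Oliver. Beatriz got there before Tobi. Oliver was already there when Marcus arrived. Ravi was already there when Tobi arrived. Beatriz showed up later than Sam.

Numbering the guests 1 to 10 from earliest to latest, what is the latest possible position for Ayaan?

Ayaan must come before Chen and June — 2 guests forced after them.
Everything else can be placed before Ayaan in some valid order, so Ayaan can sit as late as position 10 − 2 = 8.

8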